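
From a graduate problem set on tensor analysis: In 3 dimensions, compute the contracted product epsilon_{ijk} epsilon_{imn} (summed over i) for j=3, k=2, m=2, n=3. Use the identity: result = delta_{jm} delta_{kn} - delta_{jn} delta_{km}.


Using the identity: epsilon_{ijk} epsilon_{imn} = delta_{jm} delta_{kn} - delta_{jn} delta_{km}.
delta_{32} = 0
delta_{23} = 0
delta_{33} = 1
delta_{22} = 1
Result = 0 * 0 - 1 * 1 = 0 - 1 = -1

-1


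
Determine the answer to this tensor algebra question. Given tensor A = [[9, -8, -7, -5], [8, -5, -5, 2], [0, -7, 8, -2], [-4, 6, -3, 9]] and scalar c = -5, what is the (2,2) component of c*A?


Scalar multiplication: (cA)_{ij} = c * A_{ij}.
c = -5
A_{22} = -5
(cA)_{22} = -5 * -5 = 25

25


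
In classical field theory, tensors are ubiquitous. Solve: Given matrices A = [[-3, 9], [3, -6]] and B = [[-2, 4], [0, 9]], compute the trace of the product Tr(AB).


Tr(AB) = sum_i (AB)_{ii} where (AB)_{ii} = sum_k A_{ik} B_{ki}.
(AB)_{11} = -3*-2 + 9*0 = 6
(AB)_{22} = 3*4 + -6*9 = -42
Tr(AB) = 6 + -42 = -36

-36


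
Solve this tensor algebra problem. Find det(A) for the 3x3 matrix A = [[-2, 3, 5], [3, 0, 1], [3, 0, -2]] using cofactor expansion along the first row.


Expanding along the first row, det(A) = a11*M_11 - a12*M_12 + a13*M_13, where M_1j is the (1,j) minor.
Minor M_11 = 0*-2 - 1*0 = 0
Minor M_12 = 3*-2 - 1*3 = -9
Minor M_13 = 3*0 - 0*3 = 0
det = -2*(0) - 3*(-9) + 5*(0)
    = 0 - -27 + 0
    = 27

27


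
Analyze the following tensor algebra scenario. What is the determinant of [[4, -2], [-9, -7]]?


For a 2x2 matrix [[a, b], [c, d]], det = a*d - b*c.
a = 4, b = -2, c = -9, d = -7
a*d = 4 * -7 = -28
b*c = -2 * -9 = 18
det = -28 - 18 = -46

-46


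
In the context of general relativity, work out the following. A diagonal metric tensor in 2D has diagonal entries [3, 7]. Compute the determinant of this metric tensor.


For a diagonal metric, the determinant is the product of diagonal entries.
Diagonal entries: 3, 7
det(g) = 3 * 7 = 21

21


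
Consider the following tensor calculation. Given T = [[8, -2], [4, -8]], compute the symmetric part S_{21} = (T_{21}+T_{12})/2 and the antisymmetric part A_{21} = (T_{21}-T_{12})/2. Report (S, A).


T_{21} = 4
T_{12} = -2
S_{21} = (4 + -2)/2 = 2/2 = 1
A_{21} = (4 - -2)/2 = 6/2 = 3
Check: S + A = 1 + 3 = 4 = T_{21}.

(1, 3)


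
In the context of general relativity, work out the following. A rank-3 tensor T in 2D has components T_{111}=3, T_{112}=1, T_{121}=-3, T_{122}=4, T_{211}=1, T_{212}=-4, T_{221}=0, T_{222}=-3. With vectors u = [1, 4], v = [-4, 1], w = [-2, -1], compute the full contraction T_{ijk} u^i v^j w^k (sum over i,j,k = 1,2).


S = sum over i,j,k of T_{ijk} u_i v_j w_k. Expanding all 8 terms:
T_{111}*u_1*v_1*w_1 = 3*1*-4*-2 = 24  (running total: 24)
T_{112}*u_1*v_1*w_2 = 1*1*-4*-1 = 4  (running total: 28)
T_{121}*u_1*v_2*w_1 = -3*1*1*-2 = 6  (running total: 34)
T_{122}*u_1*v_2*w_2 = 4*1*1*-1 = -4  (running total: 30)
T_{211}*u_2*v_1*w_1 = 1*4*-4*-2 = 32  (running total: 62)
T_{212}*u_2*v_1*w_2 = -4*4*-4*-1 = -64  (running total: -2)
T_{221}*u_2*v_2*w_1 = 0*4*1*-2 = 0  (running total: -2)
T_{222}*u_2*v_2*w_2 = -3*4*1*-1 = 12  (running total: 10)
S = 10

10


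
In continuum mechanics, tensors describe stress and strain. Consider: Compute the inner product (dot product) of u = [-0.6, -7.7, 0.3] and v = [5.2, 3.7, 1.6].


The inner product u . v = sum of u_i * v_i.
Term-by-term: -0.6 * 5.2, -7.7 * 3.7, 0.3 * 1.6
Products: -3.12, -28.49, 0.48
Sum = -3.12 + -28.49 + 0.48 = -31.13

-31.13


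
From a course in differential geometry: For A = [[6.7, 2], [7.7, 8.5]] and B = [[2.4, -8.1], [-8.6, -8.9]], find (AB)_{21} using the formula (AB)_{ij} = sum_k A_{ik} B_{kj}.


(AB)_{ij} = sum_k A_{ik} B_{kj}.
For i=2, j=1:
A_{21} * B_{11} = 7.7 * 2.4 = 18.48
A_{22} * B_{21} = 8.5 * -8.6 = -73.1
Sum = 18.48 + -73.1 = -54.62

-54.62


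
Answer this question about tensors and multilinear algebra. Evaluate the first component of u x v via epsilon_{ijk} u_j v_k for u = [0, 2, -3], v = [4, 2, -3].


(u x v)_1 = sum_{j,k} epsilon_{1jk} u_j v_k. Only permutations of (1,2,3) contribute; the two non-zero terms are:
eps_{123} u_2 v_3 = 1 * 2 * -3 = -6
eps_{132} u_3 v_2 = -1 * -3 * 2 = 6
(u x v)_1 = 0

0


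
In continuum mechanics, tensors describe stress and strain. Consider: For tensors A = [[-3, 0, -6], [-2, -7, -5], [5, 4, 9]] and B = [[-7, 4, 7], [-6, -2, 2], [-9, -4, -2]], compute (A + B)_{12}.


Tensor addition is component-wise: (A + B)_{ij} = A_{ij} + B_{ij}.
A_{12} = 0
B_{12} = 4
(A + B)_{12} = 0 + 4 = 4

4


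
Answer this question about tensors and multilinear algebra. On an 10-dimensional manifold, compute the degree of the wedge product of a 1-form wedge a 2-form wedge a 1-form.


The degree of a wedge product is the sum of the degrees of the individual forms.
Degrees: 1, 2, 1
Total degree = 1 + 2 + 1 = 4

4


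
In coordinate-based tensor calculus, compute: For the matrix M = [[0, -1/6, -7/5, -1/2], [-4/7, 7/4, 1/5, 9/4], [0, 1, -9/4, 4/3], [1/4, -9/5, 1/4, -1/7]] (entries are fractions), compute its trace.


The trace is the sum of diagonal entries.
Diagonal: M[1,1] = 0, M[2,2] = 7/4, M[3,3] = -9/4, M[4,4] = -1/7
Tr(M) = 0 + 7/4 + -9/4 + -1/7
Computing step by step:
After adding M[1,1]: 0
After adding M[2,2]: 7/4
After adding M[3,3]: -1/2
After adding M[4,4]: -9/14
Tr(M) = -9/14

-9/14


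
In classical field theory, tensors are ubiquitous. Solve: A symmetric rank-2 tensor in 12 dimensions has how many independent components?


A symmetric rank-2 tensor in d dimensions has d(d+1)/2 independent components.
d = 12
d(d+1)/2 = 12 * 13 / 2 = 156 / 2 = 78

78


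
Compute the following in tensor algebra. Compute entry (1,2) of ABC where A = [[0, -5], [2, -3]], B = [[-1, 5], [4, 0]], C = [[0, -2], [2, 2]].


(ABC)_{12} = sum_m (AB)_{1m} C_{m2}. First compute row 1 of AB.
(AB)_{11} = 0*-1 + -5*4 = -20
(AB)_{12} = 0*5 + -5*0 = 0
Now contract with column 2 of C:
(AB)_{11} * C_{12} = -20 * -2 = 40
(AB)_{12} * C_{22} = 0 * 2 = 0
(ABC)_{12} = 40 + 0 = 40

40


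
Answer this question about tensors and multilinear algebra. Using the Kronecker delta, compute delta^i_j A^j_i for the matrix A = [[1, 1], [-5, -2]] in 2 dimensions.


The contraction (trace) of a rank-2 tensor is the sum of its diagonal elements.
Diagonal entries: A[1,1] = 1, A[2,2] = -2
Tr(A) = 1 + -2 = -1

-1


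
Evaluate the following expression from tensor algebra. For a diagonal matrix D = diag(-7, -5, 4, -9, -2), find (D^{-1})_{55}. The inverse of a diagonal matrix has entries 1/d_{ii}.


For a diagonal matrix, the inverse has entries (D^{-1})_{ii} = 1/d_{ii}.
The diagonal entries are: d_{11} = -7, d_{22} = -5, d_{33} = 4, d_{44} = -9, d_{55} = -2
We need (D^{-1})_{55} = 1/d_{55} = 1/-2 = -1/2

-1/2


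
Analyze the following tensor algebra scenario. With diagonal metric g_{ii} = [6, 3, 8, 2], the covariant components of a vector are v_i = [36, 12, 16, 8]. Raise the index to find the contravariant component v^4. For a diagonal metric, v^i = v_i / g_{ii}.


To raise an index with a diagonal metric: v^i = v_i / g_{ii}.
For index 4: v_4 = 8, g_{44} = 2
v^4 = 8 / 2 = 4

4


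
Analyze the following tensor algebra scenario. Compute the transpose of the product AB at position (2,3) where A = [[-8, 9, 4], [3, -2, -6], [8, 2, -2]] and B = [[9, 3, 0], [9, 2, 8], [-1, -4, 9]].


(AB)^T_{ij} = (AB)_{ji} = sum_k A_{jk} B_{ki}.
For i=2, j=3 we need (AB)_{32}:
A_{31} * B_{12} = 8 * 3 = 24
A_{32} * B_{22} = 2 * 2 = 4
A_{33} * B_{32} = -2 * -4 = 8
Sum = 24 + 4 + 8 = 36

36


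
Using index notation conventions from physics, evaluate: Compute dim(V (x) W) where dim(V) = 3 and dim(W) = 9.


The dimension of a tensor product is the product of dimensions.
dim(V) = 3, dim(W) = 9
dim(V (x) W) = 3 * 9 = 27

27


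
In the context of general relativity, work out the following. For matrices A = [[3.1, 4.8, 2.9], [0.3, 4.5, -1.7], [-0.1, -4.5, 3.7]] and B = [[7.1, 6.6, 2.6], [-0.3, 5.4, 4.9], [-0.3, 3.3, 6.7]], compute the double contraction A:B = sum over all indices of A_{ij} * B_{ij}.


A:B = sum over all i,j of A_{ij} * B_{ij}.
Row 1: 3.1*7.1=22.01, 4.8*6.6=31.68, 2.9*2.6=7.54 => row sum = 61.23
Row 2: 0.3*-0.3=-0.09, 4.5*5.4=24.3, -1.7*4.9=-8.33 => row sum = 15.88
Row 3: -0.1*-0.3=0.03, -4.5*3.3=-14.85, 3.7*6.7=24.79 => row sum = 9.97
Total = 61.23 + 15.88 + 9.97 = 87.08

87.08


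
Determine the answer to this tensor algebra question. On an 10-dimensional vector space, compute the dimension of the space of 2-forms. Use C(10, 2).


The dimension of the space of p-forms on an n-dimensional space is C(n, p).
n = 10, p = 2
C(10, 2) = 10! / (2! * 8!) = 45

45


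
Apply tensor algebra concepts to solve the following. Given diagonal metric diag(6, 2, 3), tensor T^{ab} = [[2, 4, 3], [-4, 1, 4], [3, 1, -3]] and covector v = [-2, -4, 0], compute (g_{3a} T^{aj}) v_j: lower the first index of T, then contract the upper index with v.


Step 1: lower the first index. For a diagonal metric, g_{ia} T^{aj} = g_{ii} T^{ij} (no sum on i).
g_{33} = 3
S_3{}^1 = 3 * T^{31} = 3 * 3 = 9
S_3{}^2 = 3 * T^{32} = 3 * 1 = 3
S_3{}^3 = 3 * T^{33} = 3 * -3 = -9
Step 2: contract S_3{}^j with v_j.
S_3{}^1 * v_1 = 9 * -2 = -18
S_3{}^2 * v_2 = 3 * -4 = -12
S_3{}^3 * v_3 = -9 * 0 = 0
Result = -18 + -12 + 0 = -30

-30


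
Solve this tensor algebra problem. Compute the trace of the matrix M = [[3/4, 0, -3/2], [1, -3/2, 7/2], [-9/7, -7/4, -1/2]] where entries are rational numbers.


The trace is the sum of diagonal entries.
Diagonal: M[1,1] = 3/4, M[2,2] = -3/2, M[3,3] = -1/2
Tr(M) = 3/4 + -3/2 + -1/2
Computing step by step:
After adding M[1,1]: 3/4
After adding M[2,2]: -3/4
After adding M[3,3]: -5/4
Tr(M) = -5/4

-5/4


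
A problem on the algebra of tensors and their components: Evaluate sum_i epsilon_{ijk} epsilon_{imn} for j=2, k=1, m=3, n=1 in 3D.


Using the identity: epsilon_{ijk} epsilon_{imn} = delta_{jm} delta_{kn} - delta_{jn} delta_{km}.
delta_{23} = 0
delta_{11} = 1
delta_{21} = 0
delta_{13} = 0
Result = 0 * 1 - 0 * 0 = 0 - 0 = 0

0


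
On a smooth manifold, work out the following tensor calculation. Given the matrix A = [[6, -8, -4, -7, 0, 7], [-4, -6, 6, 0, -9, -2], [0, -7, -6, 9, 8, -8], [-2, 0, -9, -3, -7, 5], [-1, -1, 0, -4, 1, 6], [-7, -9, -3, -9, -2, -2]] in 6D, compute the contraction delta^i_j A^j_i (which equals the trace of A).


The contraction (trace) of a rank-2 tensor is the sum of its diagonal elements.
Diagonal entries: A[1,1] = 6, A[2,2] = -6, A[3,3] = -6, A[4,4] = -3, A[5,5] = 1, A[6,6] = -2
Tr(A) = 6 + -6 + -6 + -3 + 1 + -2 = -10

-10


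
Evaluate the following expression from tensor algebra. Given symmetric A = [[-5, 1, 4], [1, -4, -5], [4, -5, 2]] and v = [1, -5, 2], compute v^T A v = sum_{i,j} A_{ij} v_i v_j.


First compute Av:
(Av)_1 = -5*1 + 1*-5 + 4*2 = -2
(Av)_2 = 1*1 + -4*-5 + -5*2 = 11
(Av)_3 = 4*1 + -5*-5 + 2*2 = 33
Av = [-2, 11, 33]
Then v^T (Av) = 1*-2 + -5*11 + 2*33
= -2 + -55 + 66 = 9

9


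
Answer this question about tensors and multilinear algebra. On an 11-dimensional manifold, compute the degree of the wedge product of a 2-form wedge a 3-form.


The degree of a wedge product is the sum of the degrees of the individual forms.
Degrees: 2, 3
Total degree = 2 + 3 = 5

5


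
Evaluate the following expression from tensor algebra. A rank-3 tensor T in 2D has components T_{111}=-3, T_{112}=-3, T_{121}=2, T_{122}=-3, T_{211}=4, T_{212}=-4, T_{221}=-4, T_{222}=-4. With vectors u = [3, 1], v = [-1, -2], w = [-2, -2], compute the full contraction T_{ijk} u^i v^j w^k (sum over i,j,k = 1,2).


S = sum over i,j,k of T_{ijk} u_i v_j w_k. Expanding all 8 terms:
T_{111}*u_1*v_1*w_1 = -3*3*-1*-2 = -18  (running total: -18)
T_{112}*u_1*v_1*w_2 = -3*3*-1*-2 = -18  (running total: -36)
T_{121}*u_1*v_2*w_1 = 2*3*-2*-2 = 24  (running total: -12)
T_{122}*u_1*v_2*w_2 = -3*3*-2*-2 = -36  (running total: -48)
T_{211}*u_2*v_1*w_1 = 4*1*-1*-2 = 8  (running total: -40)
T_{212}*u_2*v_1*w_2 = -4*1*-1*-2 = -8  (running total: -48)
T_{221}*u_2*v_2*w_1 = -4*1*-2*-2 = -16  (running total: -64)
T_{222}*u_2*v_2*w_2 = -4*1*-2*-2 = -16  (running total: -80)
S = -80

-80


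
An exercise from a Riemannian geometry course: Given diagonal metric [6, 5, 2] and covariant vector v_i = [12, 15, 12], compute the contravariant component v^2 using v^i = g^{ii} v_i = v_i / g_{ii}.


To raise an index with a diagonal metric: v^i = v_i / g_{ii}.
For index 2: v_2 = 15, g_{22} = 5
v^2 = 15 / 5 = 3

3


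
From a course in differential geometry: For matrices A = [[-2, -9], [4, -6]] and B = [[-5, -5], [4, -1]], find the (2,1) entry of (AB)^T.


(AB)^T_{ij} = (AB)_{ji} = sum_k A_{jk} B_{ki}.
For i=2, j=1 we need (AB)_{12}:
A_{11} * B_{12} = -2 * -5 = 10
A_{12} * B_{22} = -9 * -1 = 9
Sum = 10 + 9 = 19

19


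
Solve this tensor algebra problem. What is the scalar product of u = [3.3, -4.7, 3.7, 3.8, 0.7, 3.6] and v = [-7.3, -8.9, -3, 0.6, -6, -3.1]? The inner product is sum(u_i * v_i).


The inner product u . v = sum of u_i * v_i.
Term-by-term: 3.3 * -7.3, -4.7 * -8.9, 3.7 * -3, 3.8 * 0.6, 0.7 * -6, 3.6 * -3.1
Products: -24.09, 41.83, -11.1, 2.28, -4.2, -11.16
Sum = -24.09 + 41.83 + -11.1 + 2.28 + -4.2 + -11.16 = -6.44

-6.44


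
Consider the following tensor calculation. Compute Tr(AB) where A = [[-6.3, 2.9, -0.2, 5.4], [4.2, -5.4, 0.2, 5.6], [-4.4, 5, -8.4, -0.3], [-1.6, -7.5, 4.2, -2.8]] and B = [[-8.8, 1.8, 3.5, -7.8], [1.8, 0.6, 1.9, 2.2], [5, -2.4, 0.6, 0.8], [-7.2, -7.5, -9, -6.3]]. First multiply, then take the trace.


Tr(AB) = sum_i (AB)_{ii} where (AB)_{ii} = sum_k A_{ik} B_{ki}.
(AB)_{11} = -6.3*-8.8 + 2.9*1.8 + -0.2*5 + 5.4*-7.2 = 20.78
(AB)_{22} = 4.2*1.8 + -5.4*0.6 + 0.2*-2.4 + 5.6*-7.5 = -38.16
(AB)_{33} = -4.4*3.5 + 5*1.9 + -8.4*0.6 + -0.3*-9 = -8.24
(AB)_{44} = -1.6*-7.8 + -7.5*2.2 + 4.2*0.8 + -2.8*-6.3 = 16.98
Tr(AB) = 20.78 + -38.16 + -8.24 + 16.98 = -8.64

-8.64


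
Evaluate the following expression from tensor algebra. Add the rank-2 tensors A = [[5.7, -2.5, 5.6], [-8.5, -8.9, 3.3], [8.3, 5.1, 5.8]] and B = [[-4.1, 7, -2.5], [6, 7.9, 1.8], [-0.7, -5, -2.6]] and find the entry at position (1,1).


Tensor addition is component-wise: (A + B)_{ij} = A_{ij} + B_{ij}.
A_{11} = 5.7
B_{11} = -4.1
(A + B)_{11} = 5.7 + -4.1 = 1.6

1.6


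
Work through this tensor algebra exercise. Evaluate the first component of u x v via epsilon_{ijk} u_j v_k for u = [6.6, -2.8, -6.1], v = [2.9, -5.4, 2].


(u x v)_1 = sum_{j,k} epsilon_{1jk} u_j v_k. Only permutations of (1,2,3) contribute; the two non-zero terms are:
eps_{123} u_2 v_3 = 1 * -2.8 * 2 = -5.6
eps_{132} u_3 v_2 = -1 * -6.1 * -5.4 = -32.94
(u x v)_1 = -38.54

-38.54


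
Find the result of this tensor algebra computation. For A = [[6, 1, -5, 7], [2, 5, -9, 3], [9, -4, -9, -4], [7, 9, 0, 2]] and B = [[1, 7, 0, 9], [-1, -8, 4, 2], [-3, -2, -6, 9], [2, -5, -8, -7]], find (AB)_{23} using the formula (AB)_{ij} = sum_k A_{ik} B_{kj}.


(AB)_{ij} = sum_k A_{ik} B_{kj}.
For i=2, j=3:
A_{21} * B_{13} = 2 * 0 = 0
A_{22} * B_{23} = 5 * 4 = 20
A_{23} * B_{33} = -9 * -6 = 54
A_{24} * B_{43} = 3 * -8 = -24
Sum = 0 + 20 + 54 + -24 = 50

50


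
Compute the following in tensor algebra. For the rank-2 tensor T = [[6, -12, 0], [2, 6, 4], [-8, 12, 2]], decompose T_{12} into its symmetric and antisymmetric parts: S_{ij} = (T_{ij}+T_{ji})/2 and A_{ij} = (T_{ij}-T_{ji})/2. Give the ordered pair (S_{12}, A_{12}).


T_{12} = -12
T_{21} = 2
S_{12} = (-12 + 2)/2 = -10/2 = -5
A_{12} = (-12 - 2)/2 = -14/2 = -7
Check: S + A = -5 + -7 = -12 = T_{12}.

(-5, -7)


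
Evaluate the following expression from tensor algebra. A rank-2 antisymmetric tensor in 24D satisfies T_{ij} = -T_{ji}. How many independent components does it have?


An antisymmetric rank-2 tensor satisfies A_{ij} = -A_{ji}, so diagonal entries are zero.
The independent components are the upper-triangular entries: C(n, 2) = n(n-1)/2.
n = 24
C(24, 2) = 24 * 23 / 2 = 552 / 2 = 276

276


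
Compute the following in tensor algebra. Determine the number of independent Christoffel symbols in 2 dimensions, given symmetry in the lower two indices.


Christoffel symbols Gamma^k_{ij} are symmetric in i,j, so there are d * d(d+1)/2 independent symbols.
d = 2
d(d+1)/2 = 2 * 3 / 2 = 3
Total = 2 * 3 = 6

6


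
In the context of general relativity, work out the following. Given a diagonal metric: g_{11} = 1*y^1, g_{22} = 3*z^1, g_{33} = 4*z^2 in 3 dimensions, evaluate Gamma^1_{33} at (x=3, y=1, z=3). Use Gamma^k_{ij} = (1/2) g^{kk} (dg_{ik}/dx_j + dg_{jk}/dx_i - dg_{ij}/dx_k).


For a diagonal metric, Gamma^k_{ij} = (1/2) g^{kk} (dg_{ik}/dx_j + dg_{jk}/dx_i - dg_{ij}/dx_k).
The metric is diagonal, so g_{ab} = 0 for a != b.
At the given point: g_{11} = 1, g_{22} = 9, g_{33} = 36
g^{11} = 1/1
dg_{31}/dx_3 = 0 (off-diagonal)
dg_{31}/dx_3 = 0 (off-diagonal)
dg_{33}/dx_1 = dg_{33}/dx_1 = 0
Numerator = 0 + 0 - 0 = 0
Gamma^1_{33} = 0 / (2 * 1) = 0

0


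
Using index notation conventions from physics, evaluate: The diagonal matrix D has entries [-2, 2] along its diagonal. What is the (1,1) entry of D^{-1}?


For a diagonal matrix, the inverse has entries (D^{-1})_{ii} = 1/d_{ii}.
The diagonal entries are: d_{11} = -2, d_{22} = 2
We need (D^{-1})_{11} = 1/d_{11} = 1/-2 = -1/2

-1/2


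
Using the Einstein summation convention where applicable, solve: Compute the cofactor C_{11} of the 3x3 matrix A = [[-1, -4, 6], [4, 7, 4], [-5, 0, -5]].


To find cofactor C_{11}, delete row 1 and column 1.
The resulting 2x2 submatrix is: [[7, 4], [0, -5]]
Minor M_{11} = 7*-5 - 4*0
  = -35 - 0 = -35
Sign = (-1)^(1+1) = (-1)^2 = 1
Cofactor C_{11} = 1 * -35 = -35

-35


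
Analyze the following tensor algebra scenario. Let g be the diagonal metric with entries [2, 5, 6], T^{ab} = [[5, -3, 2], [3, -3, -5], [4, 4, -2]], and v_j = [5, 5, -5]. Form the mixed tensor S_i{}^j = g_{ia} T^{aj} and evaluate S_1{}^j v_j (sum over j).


Step 1: lower the first index. For a diagonal metric, g_{ia} T^{aj} = g_{ii} T^{ij} (no sum on i).
g_{11} = 2
S_1{}^1 = 2 * T^{11} = 2 * 5 = 10
S_1{}^2 = 2 * T^{12} = 2 * -3 = -6
S_1{}^3 = 2 * T^{13} = 2 * 2 = 4
Step 2: contract S_1{}^j with v_j.
S_1{}^1 * v_1 = 10 * 5 = 50
S_1{}^2 * v_2 = -6 * 5 = -30
S_1{}^3 * v_3 = 4 * -5 = -20
Result = 50 + -30 + -20 = 0

0


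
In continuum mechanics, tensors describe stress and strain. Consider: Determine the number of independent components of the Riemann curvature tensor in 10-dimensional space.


The Riemann tensor in d dimensions has d^2(d^2 - 1)/12 independent components.
d = 10, so d^2 = 100
d^2 - 1 = 99
d^2(d^2 - 1) = 100 * 99 = 9900
Divide by 12: 9900 / 12 = 825

825


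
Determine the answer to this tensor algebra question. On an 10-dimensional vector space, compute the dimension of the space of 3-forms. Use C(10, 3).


The dimension of the space of p-forms on an n-dimensional space is C(n, p).
n = 10, p = 3
C(10, 3) = 10! / (3! * 7!) = 120

120


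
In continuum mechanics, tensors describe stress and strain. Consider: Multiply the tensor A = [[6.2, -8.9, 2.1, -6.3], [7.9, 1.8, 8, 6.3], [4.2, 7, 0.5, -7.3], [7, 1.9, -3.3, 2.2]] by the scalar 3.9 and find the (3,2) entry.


Scalar multiplication: (cA)_{ij} = c * A_{ij}.
c = 3.9
A_{32} = 7
(cA)_{32} = 3.9 * 7 = 27.3

27.3


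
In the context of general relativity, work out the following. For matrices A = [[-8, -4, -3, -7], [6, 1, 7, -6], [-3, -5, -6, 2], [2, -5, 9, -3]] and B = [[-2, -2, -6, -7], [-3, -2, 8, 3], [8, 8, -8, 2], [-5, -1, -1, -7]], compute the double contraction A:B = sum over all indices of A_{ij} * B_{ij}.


A:B = sum over all i,j of A_{ij} * B_{ij}.
Row 1: -8*-2=16, -4*-2=8, -3*-6=18, -7*-7=49 => row sum = 91
Row 2: 6*-3=-18, 1*-2=-2, 7*8=56, -6*3=-18 => row sum = 18
Row 3: -3*8=-24, -5*8=-40, -6*-8=48, 2*2=4 => row sum = -12
Row 4: 2*-5=-10, -5*-1=5, 9*-1=-9, -3*-7=21 => row sum = 7
Total = 91 + 18 + -12 + 7 = 104

104


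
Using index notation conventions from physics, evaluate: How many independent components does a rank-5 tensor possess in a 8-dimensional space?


The number of components of a rank-r tensor in d dimensions is d^r.
Here d = 8 and r = 5.
8^5 = 32768

32768


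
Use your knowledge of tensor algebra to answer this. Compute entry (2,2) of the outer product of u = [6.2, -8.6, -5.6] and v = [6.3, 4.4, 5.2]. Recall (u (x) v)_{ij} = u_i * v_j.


The outer product entry T_{ij} = u_i * v_j.
We need i=2, j=2.
u_2 = -8.6, v_2 = 4.4
T_{2,2} = -8.6 * 4.4 = -37.84

-37.84


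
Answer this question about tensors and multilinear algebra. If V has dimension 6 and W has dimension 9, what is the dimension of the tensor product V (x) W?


The dimension of a tensor product is the product of dimensions.
dim(V) = 6, dim(W) = 9
dim(V (x) W) = 6 * 9 = 54

54


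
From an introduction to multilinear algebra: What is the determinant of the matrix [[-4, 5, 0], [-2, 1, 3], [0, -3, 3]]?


Expanding along the first row, det(A) = a11*M_11 - a12*M_12 + a13*M_13, where M_1j is the (1,j) minor.
Minor M_11 = 1*3 - 3*-3 = 12
Minor M_12 = -2*3 - 3*0 = -6
Minor M_13 = -2*-3 - 1*0 = 6
det = -4*(12) - 5*(-6) + 0*(6)
    = -48 - -30 + 0
    = -18

-18


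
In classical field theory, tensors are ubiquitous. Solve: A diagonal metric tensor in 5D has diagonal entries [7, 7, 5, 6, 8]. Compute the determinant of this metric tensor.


For a diagonal metric, the determinant is the product of diagonal entries.
Diagonal entries: 7, 7, 5, 6, 8
det(g) = 7 * 7 * 5 * 6 * 8 = 11760

11760


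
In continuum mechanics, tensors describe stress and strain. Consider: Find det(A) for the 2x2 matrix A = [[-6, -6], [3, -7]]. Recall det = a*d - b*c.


For a 2x2 matrix [[a, b], [c, d]], det = a*d - b*c.
a = -6, b = -6, c = 3, d = -7
a*d = -6 * -7 = 42
b*c = -6 * 3 = -18
det = 42 - -18 = 60

60


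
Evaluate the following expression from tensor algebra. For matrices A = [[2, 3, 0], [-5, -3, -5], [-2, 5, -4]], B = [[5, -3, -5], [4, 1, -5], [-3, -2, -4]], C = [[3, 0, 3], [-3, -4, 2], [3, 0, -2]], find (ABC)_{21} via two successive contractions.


(ABC)_{21} = sum_m (AB)_{2m} C_{m1}. First compute row 2 of AB.
(AB)_{21} = -5*5 + -3*4 + -5*-3 = -22
(AB)_{22} = -5*-3 + -3*1 + -5*-2 = 22
(AB)_{23} = -5*-5 + -3*-5 + -5*-4 = 60
Now contract with column 1 of C:
(AB)_{21} * C_{11} = -22 * 3 = -66
(AB)_{22} * C_{21} = 22 * -3 = -66
(AB)_{23} * C_{31} = 60 * 3 = 180
(ABC)_{21} = -66 + -66 + 180 = 48

48


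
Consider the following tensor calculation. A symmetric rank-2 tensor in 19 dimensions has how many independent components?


A symmetric rank-2 tensor in d dimensions has d(d+1)/2 independent components.
d = 19
d(d+1)/2 = 19 * 20 / 2 = 380 / 2 = 190

190


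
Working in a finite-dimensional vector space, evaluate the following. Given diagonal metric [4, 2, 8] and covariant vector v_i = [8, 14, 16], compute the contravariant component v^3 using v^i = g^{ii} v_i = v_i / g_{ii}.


To raise an index with a diagonal metric: v^i = v_i / g_{ii}.
For index 3: v_3 = 16, g_{33} = 8
v^3 = 16 / 8 = 2

2


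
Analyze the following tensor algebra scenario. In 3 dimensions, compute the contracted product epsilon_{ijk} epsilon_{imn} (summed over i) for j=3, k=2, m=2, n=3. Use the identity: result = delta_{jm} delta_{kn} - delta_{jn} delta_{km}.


Using the identity: epsilon_{ijk} epsilon_{imn} = delta_{jm} delta_{kn} - delta_{jn} delta_{km}.
delta_{32} = 0
delta_{23} = 0
delta_{33} = 1
delta_{22} = 1
Result = 0 * 0 - 1 * 1 = 0 - 1 = -1

-1


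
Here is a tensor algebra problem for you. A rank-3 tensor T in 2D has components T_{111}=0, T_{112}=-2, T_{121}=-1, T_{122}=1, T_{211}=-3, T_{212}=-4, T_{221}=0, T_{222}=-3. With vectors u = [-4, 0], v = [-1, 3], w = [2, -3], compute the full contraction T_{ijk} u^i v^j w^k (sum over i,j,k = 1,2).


S = sum over i,j,k of T_{ijk} u_i v_j w_k. Expanding all 8 terms:
T_{111}*u_1*v_1*w_1 = 0*-4*-1*2 = 0  (running total: 0)
T_{112}*u_1*v_1*w_2 = -2*-4*-1*-3 = 24  (running total: 24)
T_{121}*u_1*v_2*w_1 = -1*-4*3*2 = 24  (running total: 48)
T_{122}*u_1*v_2*w_2 = 1*-4*3*-3 = 36  (running total: 84)
T_{211}*u_2*v_1*w_1 = -3*0*-1*2 = 0  (running total: 84)
T_{212}*u_2*v_1*w_2 = -4*0*-1*-3 = 0  (running total: 84)
T_{221}*u_2*v_2*w_1 = 0*0*3*2 = 0  (running total: 84)
T_{222}*u_2*v_2*w_2 = -3*0*3*-3 = 0  (running total: 84)
S = 84

84


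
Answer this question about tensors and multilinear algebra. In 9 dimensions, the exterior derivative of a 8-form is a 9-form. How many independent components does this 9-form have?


The exterior derivative of a p-form is a (p+1)-form.
Its number of independent components is C(n, p+1).
n = 9, p+1 = 9
C(9, 9) = 1

1


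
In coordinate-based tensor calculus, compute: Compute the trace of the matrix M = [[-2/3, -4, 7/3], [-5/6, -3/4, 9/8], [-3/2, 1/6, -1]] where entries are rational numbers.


The trace is the sum of diagonal entries.
Diagonal: M[1,1] = -2/3, M[2,2] = -3/4, M[3,3] = -1
Tr(M) = -2/3 + -3/4 + -1
Computing step by step:
After adding M[1,1]: -2/3
After adding M[2,2]: -17/12
After adding M[3,3]: -29/12
Tr(M) = -29/12

-29/12


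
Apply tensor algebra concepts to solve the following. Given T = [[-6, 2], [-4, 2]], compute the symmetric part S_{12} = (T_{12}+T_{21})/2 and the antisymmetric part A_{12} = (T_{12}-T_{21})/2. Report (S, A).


T_{12} = 2
T_{21} = -4
S_{12} = (2 + -4)/2 = -2/2 = -1
A_{12} = (2 - -4)/2 = 6/2 = 3
Check: S + A = -1 + 3 = 2 = T_{12}.

(-1, 3)


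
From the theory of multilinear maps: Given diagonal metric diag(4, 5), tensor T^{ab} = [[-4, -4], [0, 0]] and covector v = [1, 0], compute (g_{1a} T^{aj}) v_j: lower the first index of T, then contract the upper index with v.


Step 1: lower the first index. For a diagonal metric, g_{ia} T^{aj} = g_{ii} T^{ij} (no sum on i).
g_{11} = 4
S_1{}^1 = 4 * T^{11} = 4 * -4 = -16
S_1{}^2 = 4 * T^{12} = 4 * -4 = -16
Step 2: contract S_1{}^j with v_j.
S_1{}^1 * v_1 = -16 * 1 = -16
S_1{}^2 * v_2 = -16 * 0 = 0
Result = -16 + 0 = -16

-16


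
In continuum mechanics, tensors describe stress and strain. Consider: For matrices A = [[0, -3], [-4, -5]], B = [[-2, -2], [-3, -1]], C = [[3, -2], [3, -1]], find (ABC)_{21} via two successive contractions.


(ABC)_{21} = sum_m (AB)_{2m} C_{m1}. First compute row 2 of AB.
(AB)_{21} = -4*-2 + -5*-3 = 23
(AB)_{22} = -4*-2 + -5*-1 = 13
Now contract with column 1 of C:
(AB)_{21} * C_{11} = 23 * 3 = 69
(AB)_{22} * C_{21} = 13 * 3 = 39
(ABC)_{21} = 69 + 39 = 108

108


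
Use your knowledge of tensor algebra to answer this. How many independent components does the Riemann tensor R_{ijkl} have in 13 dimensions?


The Riemann tensor in d dimensions has d^2(d^2 - 1)/12 independent components.
d = 13, so d^2 = 169
d^2 - 1 = 168
d^2(d^2 - 1) = 169 * 168 = 28392
Divide by 12: 28392 / 12 = 2366

2366


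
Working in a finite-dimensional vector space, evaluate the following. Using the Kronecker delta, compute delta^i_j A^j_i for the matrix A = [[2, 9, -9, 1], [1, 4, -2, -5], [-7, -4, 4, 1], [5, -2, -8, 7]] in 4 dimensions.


The contraction (trace) of a rank-2 tensor is the sum of its diagonal elements.
Diagonal entries: A[1,1] = 2, A[2,2] = 4, A[3,3] = 4, A[4,4] = 7
Tr(A) = 2 + 4 + 4 + 7 = 17

17


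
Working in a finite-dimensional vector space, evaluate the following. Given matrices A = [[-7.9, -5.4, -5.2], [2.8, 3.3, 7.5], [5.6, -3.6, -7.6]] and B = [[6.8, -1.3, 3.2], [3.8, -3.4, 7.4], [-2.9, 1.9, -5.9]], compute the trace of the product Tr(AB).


Tr(AB) = sum_i (AB)_{ii} where (AB)_{ii} = sum_k A_{ik} B_{ki}.
(AB)_{11} = -7.9*6.8 + -5.4*3.8 + -5.2*-2.9 = -59.16
(AB)_{22} = 2.8*-1.3 + 3.3*-3.4 + 7.5*1.9 = -0.61
(AB)_{33} = 5.6*3.2 + -3.6*7.4 + -7.6*-5.9 = 36.12
Tr(AB) = -59.16 + -0.61 + 36.12 = -23.65

-23.65


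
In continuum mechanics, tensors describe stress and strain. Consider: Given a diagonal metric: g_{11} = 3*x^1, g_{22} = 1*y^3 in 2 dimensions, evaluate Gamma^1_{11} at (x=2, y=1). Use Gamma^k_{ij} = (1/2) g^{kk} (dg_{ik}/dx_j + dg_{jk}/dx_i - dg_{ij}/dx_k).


For a diagonal metric, Gamma^k_{ij} = (1/2) g^{kk} (dg_{ik}/dx_j + dg_{jk}/dx_i - dg_{ij}/dx_k).
The metric is diagonal, so g_{ab} = 0 for a != b.
At the given point: g_{11} = 6, g_{22} = 1
g^{11} = 1/6
dg_{11}/dx_1 = dg_{11}/dx_1 = 3
dg_{11}/dx_1 = dg_{11}/dx_1 = 3
dg_{11}/dx_1 = dg_{11}/dx_1 = 3
Numerator = 3 + 3 - 3 = 3
Gamma^1_{11} = 3 / (2 * 6) = 1/4

1/4


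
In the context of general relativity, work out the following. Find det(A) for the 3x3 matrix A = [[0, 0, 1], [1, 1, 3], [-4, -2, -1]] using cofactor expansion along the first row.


Expanding along the first row, det(A) = a11*M_11 - a12*M_12 + a13*M_13, where M_1j is the (1,j) minor.
Minor M_11 = 1*-1 - 3*-2 = 5
Minor M_12 = 1*-1 - 3*-4 = 11
Minor M_13 = 1*-2 - 1*-4 = 2
det = 0*(5) - 0*(11) + 1*(2)
    = 0 - 0 + 2
    = 2

2


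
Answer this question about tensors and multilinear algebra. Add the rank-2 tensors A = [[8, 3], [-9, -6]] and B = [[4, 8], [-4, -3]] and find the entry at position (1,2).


Tensor addition is component-wise: (A + B)_{ij} = A_{ij} + B_{ij}.
A_{12} = 3
B_{12} = 8
(A + B)_{12} = 3 + 8 = 11

11


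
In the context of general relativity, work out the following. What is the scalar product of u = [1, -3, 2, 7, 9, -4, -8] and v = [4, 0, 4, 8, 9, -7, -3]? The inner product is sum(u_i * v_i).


The inner product u . v = sum of u_i * v_i.
Term-by-term: 1 * 4, -3 * 0, 2 * 4, 7 * 8, 9 * 9, -4 * -7, -8 * -3
Products: 4, 0, 8, 56, 81, 28, 24
Sum = 4 + 0 + 8 + 56 + 81 + 28 + 24 = 201

201


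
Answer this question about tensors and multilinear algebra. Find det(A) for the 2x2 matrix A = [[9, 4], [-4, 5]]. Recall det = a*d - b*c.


For a 2x2 matrix [[a, b], [c, d]], det = a*d - b*c.
a = 9, b = 4, c = -4, d = 5
a*d = 9 * 5 = 45
b*c = 4 * -4 = -16
det = 45 - -16 = 61

61


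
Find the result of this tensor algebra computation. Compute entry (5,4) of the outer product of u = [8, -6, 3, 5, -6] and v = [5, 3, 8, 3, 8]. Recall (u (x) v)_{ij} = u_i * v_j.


The outer product entry T_{ij} = u_i * v_j.
We need i=5, j=4.
u_5 = -6, v_4 = 3
T_{5,4} = -6 * 3 = -18

-18


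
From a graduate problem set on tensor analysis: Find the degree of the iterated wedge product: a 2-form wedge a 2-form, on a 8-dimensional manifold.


The degree of a wedge product is the sum of the degrees of the individual forms.
Degrees: 2, 2
Total degree = 2 + 2 = 4

4


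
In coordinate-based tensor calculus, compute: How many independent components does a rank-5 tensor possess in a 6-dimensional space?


The number of components of a rank-r tensor in d dimensions is d^r.
Here d = 6 and r = 5.
6^5 = 7776

7776


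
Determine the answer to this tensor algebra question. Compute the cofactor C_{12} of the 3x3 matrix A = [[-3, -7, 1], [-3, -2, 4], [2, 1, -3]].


To find cofactor C_{12}, delete row 1 and column 2.
The resulting 2x2 submatrix is: [[-3, 4], [2, -3]]
Minor M_{12} = -3*-3 - 4*2
  = 9 - 8 = 1
Sign = (-1)^(1+2) = (-1)^3 = -1
Cofactor C_{12} = -1 * 1 = -1

-1


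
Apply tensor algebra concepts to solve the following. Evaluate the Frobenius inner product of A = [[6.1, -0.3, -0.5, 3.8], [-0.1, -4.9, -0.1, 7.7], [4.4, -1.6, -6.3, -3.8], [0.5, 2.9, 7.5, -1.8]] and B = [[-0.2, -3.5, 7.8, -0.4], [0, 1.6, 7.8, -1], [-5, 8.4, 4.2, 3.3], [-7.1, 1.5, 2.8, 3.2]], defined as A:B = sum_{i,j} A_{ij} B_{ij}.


A:B = sum over all i,j of A_{ij} * B_{ij}.
Row 1: 6.1*-0.2=-1.22, -0.3*-3.5=1.05, -0.5*7.8=-3.9, 3.8*-0.4=-1.52 => row sum = -5.59
Row 2: -0.1*0=0, -4.9*1.6=-7.84, -0.1*7.8=-0.78, 7.7*-1=-7.7 => row sum = -16.32
Row 3: 4.4*-5=-22, -1.6*8.4=-13.44, -6.3*4.2=-26.46, -3.8*3.3=-12.54 => row sum = -74.44
Row 4: 0.5*-7.1=-3.55, 2.9*1.5=4.35, 7.5*2.8=21, -1.8*3.2=-5.76 => row sum = 16.04
Total = -5.59 + -16.32 + -74.44 + 16.04 = -80.31

-80.31


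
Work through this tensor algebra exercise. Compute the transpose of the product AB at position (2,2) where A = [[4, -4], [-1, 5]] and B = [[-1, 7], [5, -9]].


(AB)^T_{ij} = (AB)_{ji} = sum_k A_{jk} B_{ki}.
For i=2, j=2 we need (AB)_{22}:
A_{21} * B_{12} = -1 * 7 = -7
A_{22} * B_{22} = 5 * -9 = -45
Sum = -7 + -45 = -52

-52


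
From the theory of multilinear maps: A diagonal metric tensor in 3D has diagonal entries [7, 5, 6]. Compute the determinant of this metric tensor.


For a diagonal metric, the determinant is the product of diagonal entries.
Diagonal entries: 7, 5, 6
det(g) = 7 * 5 * 6 = 210

210


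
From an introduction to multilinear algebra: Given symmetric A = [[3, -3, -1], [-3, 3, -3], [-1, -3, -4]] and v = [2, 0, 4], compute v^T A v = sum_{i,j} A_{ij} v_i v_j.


First compute Av:
(Av)_1 = 3*2 + -3*0 + -1*4 = 2
(Av)_2 = -3*2 + 3*0 + -3*4 = -18
(Av)_3 = -1*2 + -3*0 + -4*4 = -18
Av = [2, -18, -18]
Then v^T (Av) = 2*2 + 0*-18 + 4*-18
= 4 + 0 + -72 = -68

-68


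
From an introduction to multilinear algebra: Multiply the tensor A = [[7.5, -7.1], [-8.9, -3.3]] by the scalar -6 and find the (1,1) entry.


Scalar multiplication: (cA)_{ij} = c * A_{ij}.
c = -6
A_{11} = 7.5
(cA)_{11} = -6 * 7.5 = -45

-45


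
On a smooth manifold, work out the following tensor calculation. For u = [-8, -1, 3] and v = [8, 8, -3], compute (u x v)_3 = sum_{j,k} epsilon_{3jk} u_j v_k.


(u x v)_3 = sum_{j,k} epsilon_{3jk} u_j v_k. Only permutations of (1,2,3) contribute; the two non-zero terms are:
eps_{312} u_1 v_2 = 1 * -8 * 8 = -64
eps_{321} u_2 v_1 = -1 * -1 * 8 = 8
(u x v)_3 = -56

-56


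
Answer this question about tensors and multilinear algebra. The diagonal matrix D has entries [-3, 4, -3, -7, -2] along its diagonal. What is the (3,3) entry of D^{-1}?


For a diagonal matrix, the inverse has entries (D^{-1})_{ii} = 1/d_{ii}.
The diagonal entries are: d_{11} = -3, d_{22} = 4, d_{33} = -3, d_{44} = -7, d_{55} = -2
We need (D^{-1})_{33} = 1/d_{33} = 1/-3 = -1/3

-1/3


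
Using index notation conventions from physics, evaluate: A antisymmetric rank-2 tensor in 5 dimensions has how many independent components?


A antisymmetric rank-2 tensor in d dimensions has d(d-1)/2 independent components.
d = 5
d(d-1)/2 = 5 * 4 / 2 = 20 / 2 = 10

10


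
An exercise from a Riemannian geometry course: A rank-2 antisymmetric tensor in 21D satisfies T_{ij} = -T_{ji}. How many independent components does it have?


An antisymmetric rank-2 tensor satisfies A_{ij} = -A_{ji}, so diagonal entries are zero.
The independent components are the upper-triangular entries: C(n, 2) = n(n-1)/2.
n = 21
C(21, 2) = 21 * 20 / 2 = 420 / 2 = 210

210


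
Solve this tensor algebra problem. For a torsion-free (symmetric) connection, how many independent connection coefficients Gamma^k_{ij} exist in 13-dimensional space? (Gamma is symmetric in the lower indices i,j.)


Christoffel symbols Gamma^k_{ij} are symmetric in i,j, so there are d * d(d+1)/2 independent symbols.
d = 13
d(d+1)/2 = 13 * 14 / 2 = 91
Total = 13 * 91 = 1183

1183


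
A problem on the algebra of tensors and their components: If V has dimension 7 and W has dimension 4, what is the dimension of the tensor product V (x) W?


The dimension of a tensor product is the product of dimensions.
dim(V) = 7, dim(W) = 4
dim(V (x) W) = 7 * 4 = 28

28


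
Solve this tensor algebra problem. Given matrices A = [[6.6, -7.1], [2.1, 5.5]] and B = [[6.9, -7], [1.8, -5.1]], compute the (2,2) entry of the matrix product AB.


(AB)_{ij} = sum_k A_{ik} B_{kj}.
For i=2, j=2:
A_{21} * B_{12} = 2.1 * -7 = -14.7
A_{22} * B_{22} = 5.5 * -5.1 = -28.05
Sum = -14.7 + -28.05 = -42.75

-42.75


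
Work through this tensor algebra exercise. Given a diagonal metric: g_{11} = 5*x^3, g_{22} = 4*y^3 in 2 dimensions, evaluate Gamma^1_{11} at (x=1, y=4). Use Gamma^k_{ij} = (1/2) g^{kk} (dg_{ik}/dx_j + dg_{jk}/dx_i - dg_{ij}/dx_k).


For a diagonal metric, Gamma^k_{ij} = (1/2) g^{kk} (dg_{ik}/dx_j + dg_{jk}/dx_i - dg_{ij}/dx_k).
The metric is diagonal, so g_{ab} = 0 for a != b.
At the given point: g_{11} = 5, g_{22} = 256
g^{11} = 1/5
dg_{11}/dx_1 = dg_{11}/dx_1 = 15
dg_{11}/dx_1 = dg_{11}/dx_1 = 15
dg_{11}/dx_1 = dg_{11}/dx_1 = 15
Numerator = 15 + 15 - 15 = 15
Gamma^1_{11} = 15 / (2 * 5) = 3/2

3/2


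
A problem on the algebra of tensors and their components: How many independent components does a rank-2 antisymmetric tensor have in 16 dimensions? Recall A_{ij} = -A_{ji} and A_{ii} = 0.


An antisymmetric rank-2 tensor satisfies A_{ij} = -A_{ji}, so diagonal entries are zero.
The independent components are the upper-triangular entries: C(n, 2) = n(n-1)/2.
n = 16
C(16, 2) = 16 * 15 / 2 = 240 / 2 = 120

120


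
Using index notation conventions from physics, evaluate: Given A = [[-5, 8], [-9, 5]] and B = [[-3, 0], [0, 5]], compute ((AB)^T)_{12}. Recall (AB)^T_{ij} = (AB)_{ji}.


(AB)^T_{ij} = (AB)_{ji} = sum_k A_{jk} B_{ki}.
For i=1, j=2 we need (AB)_{21}:
A_{21} * B_{11} = -9 * -3 = 27
A_{22} * B_{21} = 5 * 0 = 0
Sum = 27 + 0 = 27

27


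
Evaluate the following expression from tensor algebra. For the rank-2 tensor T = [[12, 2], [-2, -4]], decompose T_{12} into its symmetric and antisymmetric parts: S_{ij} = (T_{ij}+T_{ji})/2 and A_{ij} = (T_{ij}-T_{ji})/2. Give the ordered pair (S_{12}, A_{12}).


T_{12} = 2
T_{21} = -2
S_{12} = (2 + -2)/2 = 0/2 = 0
A_{12} = (2 - -2)/2 = 4/2 = 2
Check: S + A = 0 + 2 = 2 = T_{12}.

(0, 2)


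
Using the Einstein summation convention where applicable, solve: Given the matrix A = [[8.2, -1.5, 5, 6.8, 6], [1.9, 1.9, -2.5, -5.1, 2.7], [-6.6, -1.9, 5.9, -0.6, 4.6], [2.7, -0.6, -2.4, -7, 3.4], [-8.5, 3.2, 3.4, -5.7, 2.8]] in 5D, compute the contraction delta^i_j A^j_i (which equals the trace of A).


The contraction (trace) of a rank-2 tensor is the sum of its diagonal elements.
Diagonal entries: A[1,1] = 8.2, A[2,2] = 1.9, A[3,3] = 5.9, A[4,4] = -7, A[5,5] = 2.8
Tr(A) = 8.2 + 1.9 + 5.9 + -7 + 2.8 = 11.8

11.8


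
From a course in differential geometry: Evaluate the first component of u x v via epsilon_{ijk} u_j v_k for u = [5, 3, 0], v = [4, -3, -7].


(u x v)_1 = sum_{j,k} epsilon_{1jk} u_j v_k. Only permutations of (1,2,3) contribute; the two non-zero terms are:
eps_{123} u_2 v_3 = 1 * 3 * -7 = -21
eps_{132} u_3 v_2 = -1 * 0 * -3 = 0
(u x v)_1 = -21

-21


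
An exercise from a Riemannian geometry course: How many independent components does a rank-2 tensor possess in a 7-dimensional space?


The number of components of a rank-r tensor in d dimensions is d^r.
Here d = 7 and r = 2.
7^2 = 49

49


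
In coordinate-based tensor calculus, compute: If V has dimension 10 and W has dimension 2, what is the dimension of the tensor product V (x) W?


The dimension of a tensor product is the product of dimensions.
dim(V) = 10, dim(W) = 2
dim(V (x) W) = 10 * 2 = 20

20


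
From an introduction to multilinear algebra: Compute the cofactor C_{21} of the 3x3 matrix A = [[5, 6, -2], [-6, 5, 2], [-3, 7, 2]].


To find cofactor C_{21}, delete row 2 and column 1.
The resulting 2x2 submatrix is: [[6, -2], [7, 2]]
Minor M_{21} = 6*2 - -2*7
  = 12 - -14 = 26
Sign = (-1)^(2+1) = (-1)^3 = -1
Cofactor C_{21} = -1 * 26 = -26

-26


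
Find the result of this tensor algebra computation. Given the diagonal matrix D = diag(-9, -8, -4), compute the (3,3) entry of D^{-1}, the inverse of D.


For a diagonal matrix, the inverse has entries (D^{-1})_{ii} = 1/d_{ii}.
The diagonal entries are: d_{11} = -9, d_{22} = -8, d_{33} = -4
We need (D^{-1})_{33} = 1/d_{33} = 1/-4 = -1/4

-1/4


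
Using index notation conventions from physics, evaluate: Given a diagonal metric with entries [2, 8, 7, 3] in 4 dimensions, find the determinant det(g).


For a diagonal metric, the determinant is the product of diagonal entries.
Diagonal entries: 2, 8, 7, 3
det(g) = 2 * 8 * 7 * 3 = 336

336


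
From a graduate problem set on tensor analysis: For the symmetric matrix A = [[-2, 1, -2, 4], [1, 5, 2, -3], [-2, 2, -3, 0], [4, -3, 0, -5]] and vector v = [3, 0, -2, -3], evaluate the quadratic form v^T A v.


First compute Av:
(Av)_1 = -2*3 + 1*0 + -2*-2 + 4*-3 = -14
(Av)_2 = 1*3 + 5*0 + 2*-2 + -3*-3 = 8
(Av)_3 = -2*3 + 2*0 + -3*-2 + 0*-3 = 0
(Av)_4 = 4*3 + -3*0 + 0*-2 + -5*-3 = 27
Av = [-14, 8, 0, 27]
Then v^T (Av) = 3*-14 + 0*8 + -2*0 + -3*27
= -42 + 0 + 0 + -81 = -123

-123
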